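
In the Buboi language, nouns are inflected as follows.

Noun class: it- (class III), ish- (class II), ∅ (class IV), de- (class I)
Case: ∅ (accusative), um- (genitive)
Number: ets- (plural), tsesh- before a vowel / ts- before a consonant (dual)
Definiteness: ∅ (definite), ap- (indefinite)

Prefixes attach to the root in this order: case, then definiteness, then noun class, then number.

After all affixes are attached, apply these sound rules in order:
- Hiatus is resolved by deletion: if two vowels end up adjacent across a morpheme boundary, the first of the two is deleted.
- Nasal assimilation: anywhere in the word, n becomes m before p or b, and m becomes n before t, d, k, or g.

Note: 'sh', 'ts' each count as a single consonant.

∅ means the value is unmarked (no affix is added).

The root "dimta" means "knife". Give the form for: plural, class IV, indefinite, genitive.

etsapundinta

Attach case genitive um- → umdimta.
Attach definiteness indefinite ap- → apumdimta.
noun class = class IV: zero marking, form stays apumdimta.
Attach number plural ets- → etsapumdimta.
Vowel deletion: no change.
Apply nasal assimilation: etsapumdimta → etsapundinta.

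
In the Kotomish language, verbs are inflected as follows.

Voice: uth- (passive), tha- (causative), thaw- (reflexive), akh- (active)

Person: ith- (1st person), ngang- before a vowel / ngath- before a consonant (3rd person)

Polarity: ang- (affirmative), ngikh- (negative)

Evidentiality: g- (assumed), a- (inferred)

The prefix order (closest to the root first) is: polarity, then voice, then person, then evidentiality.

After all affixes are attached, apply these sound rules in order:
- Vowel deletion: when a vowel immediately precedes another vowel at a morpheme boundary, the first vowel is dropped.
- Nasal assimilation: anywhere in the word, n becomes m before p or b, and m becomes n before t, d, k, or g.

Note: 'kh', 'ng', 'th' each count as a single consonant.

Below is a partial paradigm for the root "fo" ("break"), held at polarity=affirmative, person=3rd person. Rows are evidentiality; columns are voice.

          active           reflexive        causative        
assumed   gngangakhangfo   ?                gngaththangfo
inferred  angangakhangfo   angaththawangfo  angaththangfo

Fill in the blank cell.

gngaththawangfo

Attach polarity affirmative ang- → angfo.
Attach voice reflexive thaw- → thawangfo.
Attach person 3rd person ngath- (before consonant 'th') → ngaththawangfo.
Attach evidentiality assumed g- → gngaththawangfo.
Vowel deletion: no change.
Nasal assimilation: no change.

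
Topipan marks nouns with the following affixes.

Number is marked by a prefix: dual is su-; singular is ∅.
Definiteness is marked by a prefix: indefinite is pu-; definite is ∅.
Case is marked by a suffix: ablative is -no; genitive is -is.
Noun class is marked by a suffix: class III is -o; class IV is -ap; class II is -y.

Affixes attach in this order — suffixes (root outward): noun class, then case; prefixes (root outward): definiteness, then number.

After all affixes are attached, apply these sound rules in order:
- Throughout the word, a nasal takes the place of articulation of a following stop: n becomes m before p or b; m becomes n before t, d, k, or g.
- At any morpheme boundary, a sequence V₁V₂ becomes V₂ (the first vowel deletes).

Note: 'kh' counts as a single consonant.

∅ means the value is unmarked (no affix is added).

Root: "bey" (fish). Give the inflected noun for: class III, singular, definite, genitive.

beyis

Attach noun class class III -o → beyo.
definiteness = definite: zero marking, form stays beyo.
Attach case genitive -is → beyois.
number = singular: zero marking, form stays beyois.
Nasal assimilation: no change.
Apply vowel deletion: beyois → beyis.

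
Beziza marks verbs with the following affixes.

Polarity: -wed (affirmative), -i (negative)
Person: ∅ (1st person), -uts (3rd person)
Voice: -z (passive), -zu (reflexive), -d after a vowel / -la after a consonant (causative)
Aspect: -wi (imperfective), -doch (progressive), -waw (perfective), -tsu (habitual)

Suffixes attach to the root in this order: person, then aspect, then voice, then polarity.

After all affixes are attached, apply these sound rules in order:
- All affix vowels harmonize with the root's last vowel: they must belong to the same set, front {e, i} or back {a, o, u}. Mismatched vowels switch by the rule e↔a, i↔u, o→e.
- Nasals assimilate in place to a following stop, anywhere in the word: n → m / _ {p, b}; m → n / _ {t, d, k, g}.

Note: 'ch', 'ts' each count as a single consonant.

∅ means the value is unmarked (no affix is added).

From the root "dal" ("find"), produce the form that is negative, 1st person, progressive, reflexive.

daldochzuu

person = 1st person: zero marking, form stays dal.
Attach aspect progressive -doch → daldoch.
Attach voice reflexive -zu → daldochzu.
Attach polarity negative -i → daldochzui.
Apply vowel harmony: daldochzui → daldochzuu.
Nasal assimilation: no change.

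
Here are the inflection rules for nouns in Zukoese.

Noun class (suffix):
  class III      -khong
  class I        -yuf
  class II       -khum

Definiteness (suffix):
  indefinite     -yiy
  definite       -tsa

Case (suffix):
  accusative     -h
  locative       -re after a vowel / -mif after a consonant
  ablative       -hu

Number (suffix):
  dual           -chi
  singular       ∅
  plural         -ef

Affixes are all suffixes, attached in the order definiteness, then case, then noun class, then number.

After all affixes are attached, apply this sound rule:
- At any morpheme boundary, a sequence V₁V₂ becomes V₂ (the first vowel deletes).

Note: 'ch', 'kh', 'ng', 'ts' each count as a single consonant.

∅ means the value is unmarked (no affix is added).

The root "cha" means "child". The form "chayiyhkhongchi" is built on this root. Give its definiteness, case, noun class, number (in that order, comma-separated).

Segment: cha-yiy-h-khong-chi.
definiteness: -yiy → indefinite.
case: -h → accusative.
noun class: -khong → class III.
number: -chi → dual.

indefinite, accusative, class III, dual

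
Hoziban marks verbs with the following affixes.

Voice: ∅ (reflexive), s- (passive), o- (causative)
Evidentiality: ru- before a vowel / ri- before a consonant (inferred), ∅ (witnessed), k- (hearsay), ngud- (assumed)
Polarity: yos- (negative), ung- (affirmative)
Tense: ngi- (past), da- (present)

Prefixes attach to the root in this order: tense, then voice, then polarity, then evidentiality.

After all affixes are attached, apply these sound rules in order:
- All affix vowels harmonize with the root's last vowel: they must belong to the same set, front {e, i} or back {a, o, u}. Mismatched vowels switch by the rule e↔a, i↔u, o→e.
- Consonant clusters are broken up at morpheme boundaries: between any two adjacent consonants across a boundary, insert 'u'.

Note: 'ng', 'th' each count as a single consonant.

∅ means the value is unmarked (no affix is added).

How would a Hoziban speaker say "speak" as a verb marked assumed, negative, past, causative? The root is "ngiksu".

Attach tense past ngi- → ngingiksu.
Attach voice causative o- → ongingiksu.
Attach polarity negative yos- → yosongingiksu.
Attach evidentiality assumed ngud- → ngudyosongingiksu.
Apply vowel harmony: ngudyosongingiksu → ngudyosongungiksu.
Apply epenthesis: ngudyosongungiksu → nguduyosongungiksu.

nguduyosongungiksu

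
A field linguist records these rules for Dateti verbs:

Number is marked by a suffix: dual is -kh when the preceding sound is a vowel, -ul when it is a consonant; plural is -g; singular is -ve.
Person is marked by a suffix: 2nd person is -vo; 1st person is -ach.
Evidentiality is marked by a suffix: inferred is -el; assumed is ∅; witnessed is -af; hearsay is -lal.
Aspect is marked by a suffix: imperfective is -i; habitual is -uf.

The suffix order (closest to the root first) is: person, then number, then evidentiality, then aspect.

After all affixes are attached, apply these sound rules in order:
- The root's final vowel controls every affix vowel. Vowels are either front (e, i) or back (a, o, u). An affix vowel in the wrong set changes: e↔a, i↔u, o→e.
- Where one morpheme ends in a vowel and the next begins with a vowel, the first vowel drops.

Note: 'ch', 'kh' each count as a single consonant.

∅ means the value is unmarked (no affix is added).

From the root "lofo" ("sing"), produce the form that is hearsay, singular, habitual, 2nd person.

Attach person 2nd person -vo → lofovo.
Attach number singular -ve → lofovove.
Attach evidentiality hearsay -lal → lofovovelal.
Attach aspect habitual -uf → lofovovelaluf.
Apply vowel harmony: lofovovelaluf → lofovovalaluf.
Vowel deletion: no change.

lofovovalaluf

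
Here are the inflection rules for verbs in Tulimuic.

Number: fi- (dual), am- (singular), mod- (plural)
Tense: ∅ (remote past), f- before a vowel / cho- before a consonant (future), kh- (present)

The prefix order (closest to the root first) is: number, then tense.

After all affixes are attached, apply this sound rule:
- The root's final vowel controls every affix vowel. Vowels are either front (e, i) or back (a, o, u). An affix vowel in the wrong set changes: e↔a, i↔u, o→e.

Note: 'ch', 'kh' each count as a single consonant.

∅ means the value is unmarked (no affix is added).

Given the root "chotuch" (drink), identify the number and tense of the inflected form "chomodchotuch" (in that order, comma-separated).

plural, future

Segment: cho-mod-chotuch.
number: mod- → plural.
tense: f/cho- → future.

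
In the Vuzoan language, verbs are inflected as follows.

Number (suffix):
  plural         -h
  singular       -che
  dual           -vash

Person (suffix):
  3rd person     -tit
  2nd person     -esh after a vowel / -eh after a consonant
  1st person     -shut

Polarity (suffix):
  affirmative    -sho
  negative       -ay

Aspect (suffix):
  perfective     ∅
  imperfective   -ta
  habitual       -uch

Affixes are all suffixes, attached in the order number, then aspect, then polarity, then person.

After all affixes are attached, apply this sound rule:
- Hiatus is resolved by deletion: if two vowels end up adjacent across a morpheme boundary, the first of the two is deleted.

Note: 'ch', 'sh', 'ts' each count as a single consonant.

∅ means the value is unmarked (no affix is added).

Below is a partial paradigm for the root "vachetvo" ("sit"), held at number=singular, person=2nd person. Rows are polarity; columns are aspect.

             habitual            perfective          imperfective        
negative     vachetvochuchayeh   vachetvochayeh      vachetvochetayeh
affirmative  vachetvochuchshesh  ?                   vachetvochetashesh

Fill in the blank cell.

vachetvocheshesh

Attach number singular -che → vachetvoche.
aspect = perfective: zero marking, form stays vachetvoche.
Attach polarity affirmative -sho → vachetvochesho.
Attach person 2nd person -esh (after vowel 'o') → vachetvocheshoesh.
Apply vowel deletion: vachetvocheshoesh → vachetvocheshesh.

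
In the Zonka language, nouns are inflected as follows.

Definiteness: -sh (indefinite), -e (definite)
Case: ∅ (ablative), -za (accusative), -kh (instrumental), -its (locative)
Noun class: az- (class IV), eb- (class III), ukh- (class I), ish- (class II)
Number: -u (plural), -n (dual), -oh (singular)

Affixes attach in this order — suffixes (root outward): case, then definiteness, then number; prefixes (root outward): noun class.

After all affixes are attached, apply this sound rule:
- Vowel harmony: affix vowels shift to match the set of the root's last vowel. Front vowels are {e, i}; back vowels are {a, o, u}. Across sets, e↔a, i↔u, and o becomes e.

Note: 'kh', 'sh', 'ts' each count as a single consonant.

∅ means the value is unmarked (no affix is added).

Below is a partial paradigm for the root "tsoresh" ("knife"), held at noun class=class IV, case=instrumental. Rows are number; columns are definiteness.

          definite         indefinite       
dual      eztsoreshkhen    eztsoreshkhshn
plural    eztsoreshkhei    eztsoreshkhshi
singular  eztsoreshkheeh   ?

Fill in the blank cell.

Attach noun class class IV az- → aztsoresh.
Attach case instrumental -kh → aztsoreshkh.
Attach definiteness indefinite -sh → aztsoreshkhsh.
Attach number singular -oh → aztsoreshkhshoh.
Apply vowel harmony: aztsoreshkhshoh → eztsoreshkhsheh.

eztsoreshkhsheh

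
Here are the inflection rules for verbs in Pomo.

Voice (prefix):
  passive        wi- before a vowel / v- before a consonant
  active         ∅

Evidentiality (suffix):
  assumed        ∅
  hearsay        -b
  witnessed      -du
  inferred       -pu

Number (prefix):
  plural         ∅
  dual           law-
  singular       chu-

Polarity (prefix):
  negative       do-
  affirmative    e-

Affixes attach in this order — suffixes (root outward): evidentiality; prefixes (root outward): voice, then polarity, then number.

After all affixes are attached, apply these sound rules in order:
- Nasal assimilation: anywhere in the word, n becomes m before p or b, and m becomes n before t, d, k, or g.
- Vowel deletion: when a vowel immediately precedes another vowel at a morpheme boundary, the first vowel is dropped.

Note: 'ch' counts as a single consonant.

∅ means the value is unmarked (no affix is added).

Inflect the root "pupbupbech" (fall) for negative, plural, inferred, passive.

Attach voice passive v- (before consonant 'p') → vpupbupbech.
Attach polarity negative do- → dovpupbupbech.
number = plural: zero marking, form stays dovpupbupbech.
Attach evidentiality inferred -pu → dovpupbupbechpu.
Nasal assimilation: no change.
Vowel deletion: no change.

dovpupbupbechpu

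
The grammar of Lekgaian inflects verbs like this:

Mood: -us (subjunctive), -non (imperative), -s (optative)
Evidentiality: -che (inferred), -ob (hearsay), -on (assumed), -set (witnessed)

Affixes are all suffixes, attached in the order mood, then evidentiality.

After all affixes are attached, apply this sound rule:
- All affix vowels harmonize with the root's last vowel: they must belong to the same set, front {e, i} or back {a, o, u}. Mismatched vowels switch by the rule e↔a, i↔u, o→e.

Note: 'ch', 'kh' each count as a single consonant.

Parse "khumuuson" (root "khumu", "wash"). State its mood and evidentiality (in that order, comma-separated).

Segment: khumu-us-on.
mood: -us → subjunctive.
evidentiality: -on → assumed.

subjunctive, assumed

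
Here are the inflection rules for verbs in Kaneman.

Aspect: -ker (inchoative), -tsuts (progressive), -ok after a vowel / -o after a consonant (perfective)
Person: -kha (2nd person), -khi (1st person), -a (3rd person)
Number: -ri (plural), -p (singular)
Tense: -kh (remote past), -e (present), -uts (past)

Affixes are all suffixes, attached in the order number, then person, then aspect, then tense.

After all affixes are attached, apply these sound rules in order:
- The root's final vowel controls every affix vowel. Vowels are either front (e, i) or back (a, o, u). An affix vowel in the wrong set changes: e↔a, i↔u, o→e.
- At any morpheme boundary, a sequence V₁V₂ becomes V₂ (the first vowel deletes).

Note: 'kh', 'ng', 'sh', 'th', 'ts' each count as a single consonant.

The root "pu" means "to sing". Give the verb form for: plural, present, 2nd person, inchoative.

purukhakara

Attach number plural -ri → puri.
Attach person 2nd person -kha → purikha.
Attach aspect inchoative -ker → purikhaker.
Attach tense present -e → purikhakere.
Apply vowel harmony: purikhakere → purukhakara.
Vowel deletion: no change.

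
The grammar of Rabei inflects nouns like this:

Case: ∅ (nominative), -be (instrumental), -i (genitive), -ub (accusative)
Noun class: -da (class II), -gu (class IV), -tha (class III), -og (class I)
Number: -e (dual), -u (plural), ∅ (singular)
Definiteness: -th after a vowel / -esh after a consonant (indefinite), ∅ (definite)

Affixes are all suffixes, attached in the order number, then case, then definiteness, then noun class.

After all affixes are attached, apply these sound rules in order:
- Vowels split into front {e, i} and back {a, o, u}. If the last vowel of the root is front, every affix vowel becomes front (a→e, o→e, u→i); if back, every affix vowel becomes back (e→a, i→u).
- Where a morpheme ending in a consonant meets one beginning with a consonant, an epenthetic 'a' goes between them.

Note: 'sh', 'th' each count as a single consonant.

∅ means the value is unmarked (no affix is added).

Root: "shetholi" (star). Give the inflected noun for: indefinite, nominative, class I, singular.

shetholitheg

number = singular: zero marking, form stays shetholi.
case = nominative: zero marking, form stays shetholi.
Attach definiteness indefinite -th (after vowel 'i') → shetholith.
Attach noun class class I -og → shetholithog.
Apply vowel harmony: shetholithog → shetholitheg.
Epenthesis: no change.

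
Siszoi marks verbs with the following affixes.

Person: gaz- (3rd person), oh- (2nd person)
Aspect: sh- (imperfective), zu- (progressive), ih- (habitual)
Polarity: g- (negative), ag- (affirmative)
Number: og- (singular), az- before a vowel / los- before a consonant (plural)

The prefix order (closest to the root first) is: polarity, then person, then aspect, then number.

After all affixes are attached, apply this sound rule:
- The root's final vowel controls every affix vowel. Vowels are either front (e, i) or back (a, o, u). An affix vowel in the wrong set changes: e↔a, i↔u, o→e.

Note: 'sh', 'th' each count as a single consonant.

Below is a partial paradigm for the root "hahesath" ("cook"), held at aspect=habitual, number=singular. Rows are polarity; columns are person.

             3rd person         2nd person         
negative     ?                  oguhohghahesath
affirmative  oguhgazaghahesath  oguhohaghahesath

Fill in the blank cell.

Attach polarity negative g- → ghahesath.
Attach person 3rd person gaz- → gazghahesath.
Attach aspect habitual ih- → ihgazghahesath.
Attach number singular og- → ogihgazghahesath.
Apply vowel harmony: ogihgazghahesath → oguhgazghahesath.

oguhgazghahesath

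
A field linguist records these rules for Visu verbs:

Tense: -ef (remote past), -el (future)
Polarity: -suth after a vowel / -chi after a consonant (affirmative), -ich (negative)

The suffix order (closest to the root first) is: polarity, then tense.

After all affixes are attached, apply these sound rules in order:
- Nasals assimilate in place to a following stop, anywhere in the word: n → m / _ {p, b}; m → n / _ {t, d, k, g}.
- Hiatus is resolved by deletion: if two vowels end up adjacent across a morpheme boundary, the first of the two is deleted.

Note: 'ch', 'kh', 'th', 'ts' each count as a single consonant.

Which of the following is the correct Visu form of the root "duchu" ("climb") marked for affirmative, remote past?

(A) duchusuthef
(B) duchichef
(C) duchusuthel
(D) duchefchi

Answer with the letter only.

Attach polarity affirmative -suth (after vowel 'u') → duchusuth.
Attach tense remote past -ef → duchusuthef.
Nasal assimilation: no change.
Vowel deletion: no change.
So the correct form is duchusuthef, option (A).
(B) duchichef is wrong: it uses negative instead of affirmative for polarity.
(C) duchusuthel is wrong: it uses future instead of remote past for tense.
(D) duchefchi is wrong: it has the affixes in the wrong order.

A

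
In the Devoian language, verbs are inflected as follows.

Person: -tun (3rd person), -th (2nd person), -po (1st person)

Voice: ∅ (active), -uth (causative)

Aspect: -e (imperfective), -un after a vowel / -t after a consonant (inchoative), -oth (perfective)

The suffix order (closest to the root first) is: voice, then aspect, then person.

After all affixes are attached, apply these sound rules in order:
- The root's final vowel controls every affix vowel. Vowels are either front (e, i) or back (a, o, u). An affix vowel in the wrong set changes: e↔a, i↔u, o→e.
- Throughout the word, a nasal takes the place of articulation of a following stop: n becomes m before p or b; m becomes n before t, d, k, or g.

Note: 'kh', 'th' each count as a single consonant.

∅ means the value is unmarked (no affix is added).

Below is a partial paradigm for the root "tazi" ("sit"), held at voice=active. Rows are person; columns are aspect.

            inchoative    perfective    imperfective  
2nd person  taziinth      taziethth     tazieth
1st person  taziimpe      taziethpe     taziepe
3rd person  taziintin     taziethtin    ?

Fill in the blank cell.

tazietin

voice = active: zero marking, form stays tazi.
Attach aspect imperfective -e → tazie.
Attach person 3rd person -tun → tazietun.
Apply vowel harmony: tazietun → tazietin.
Nasal assimilation: no change.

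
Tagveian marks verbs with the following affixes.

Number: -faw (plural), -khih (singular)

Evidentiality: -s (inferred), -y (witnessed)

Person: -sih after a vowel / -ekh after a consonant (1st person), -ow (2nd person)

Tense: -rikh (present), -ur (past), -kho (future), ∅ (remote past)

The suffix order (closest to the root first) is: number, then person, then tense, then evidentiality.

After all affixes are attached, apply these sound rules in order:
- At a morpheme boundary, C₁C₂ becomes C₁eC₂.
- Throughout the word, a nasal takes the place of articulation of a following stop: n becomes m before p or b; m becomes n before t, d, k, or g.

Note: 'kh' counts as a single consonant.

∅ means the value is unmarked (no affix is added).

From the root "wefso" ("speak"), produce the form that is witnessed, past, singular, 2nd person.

wefsokhihowurey

Attach number singular -khih → wefsokhih.
Attach person 2nd person -ow → wefsokhihow.
Attach tense past -ur → wefsokhihowur.
Attach evidentiality witnessed -y → wefsokhihowury.
Apply epenthesis: wefsokhihowury → wefsokhihowurey.
Nasal assimilation: no change.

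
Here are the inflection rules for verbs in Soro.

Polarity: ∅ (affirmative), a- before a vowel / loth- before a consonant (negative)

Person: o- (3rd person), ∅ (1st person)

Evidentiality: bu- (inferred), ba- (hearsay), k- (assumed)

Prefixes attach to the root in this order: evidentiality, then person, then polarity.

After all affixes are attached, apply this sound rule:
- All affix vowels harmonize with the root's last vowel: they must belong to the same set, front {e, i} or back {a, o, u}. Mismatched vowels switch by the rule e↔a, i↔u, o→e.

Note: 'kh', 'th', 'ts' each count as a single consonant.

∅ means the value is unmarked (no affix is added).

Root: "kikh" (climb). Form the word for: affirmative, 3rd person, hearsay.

Attach evidentiality hearsay ba- → bakikh.
Attach person 3rd person o- → obakikh.
polarity = affirmative: zero marking, form stays obakikh.
Apply vowel harmony: obakikh → ebekikh.

ebekikh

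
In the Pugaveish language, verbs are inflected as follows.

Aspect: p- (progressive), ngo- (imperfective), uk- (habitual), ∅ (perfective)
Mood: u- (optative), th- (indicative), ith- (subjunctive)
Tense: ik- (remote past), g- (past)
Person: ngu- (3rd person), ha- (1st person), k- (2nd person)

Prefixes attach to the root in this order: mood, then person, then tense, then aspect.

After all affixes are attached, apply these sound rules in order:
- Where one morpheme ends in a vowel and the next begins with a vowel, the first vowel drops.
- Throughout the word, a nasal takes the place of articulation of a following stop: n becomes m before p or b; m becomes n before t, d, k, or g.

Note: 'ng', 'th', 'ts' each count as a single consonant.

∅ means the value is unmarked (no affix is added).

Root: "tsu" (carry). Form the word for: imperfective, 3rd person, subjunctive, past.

ngogngithtsu

Attach mood subjunctive ith- → ithtsu.
Attach person 3rd person ngu- → nguithtsu.
Attach tense past g- → gnguithtsu.
Attach aspect imperfective ngo- → ngognguithtsu.
Apply vowel deletion: ngognguithtsu → ngogngithtsu.
Nasal assimilation: no change.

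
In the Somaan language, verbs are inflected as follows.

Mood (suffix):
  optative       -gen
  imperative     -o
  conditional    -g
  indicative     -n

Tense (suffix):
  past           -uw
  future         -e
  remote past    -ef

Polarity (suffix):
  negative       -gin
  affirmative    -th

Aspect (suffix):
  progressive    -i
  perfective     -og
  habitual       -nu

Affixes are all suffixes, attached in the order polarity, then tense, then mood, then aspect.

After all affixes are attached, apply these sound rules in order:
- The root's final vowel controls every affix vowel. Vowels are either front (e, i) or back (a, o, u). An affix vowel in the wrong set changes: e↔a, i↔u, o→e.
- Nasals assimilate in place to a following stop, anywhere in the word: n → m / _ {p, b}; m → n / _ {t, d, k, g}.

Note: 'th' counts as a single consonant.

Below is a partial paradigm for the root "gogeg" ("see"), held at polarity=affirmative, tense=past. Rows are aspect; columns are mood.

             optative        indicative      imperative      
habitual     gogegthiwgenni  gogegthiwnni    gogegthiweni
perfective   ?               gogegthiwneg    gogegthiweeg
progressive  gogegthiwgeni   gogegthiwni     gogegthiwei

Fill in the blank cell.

Attach polarity affirmative -th → gogegth.
Attach tense past -uw → gogegthuw.
Attach mood optative -gen → gogegthuwgen.
Attach aspect perfective -og → gogegthuwgenog.
Apply vowel harmony: gogegthuwgenog → gogegthiwgeneg.
Nasal assimilation: no change.

gogegthiwgeneg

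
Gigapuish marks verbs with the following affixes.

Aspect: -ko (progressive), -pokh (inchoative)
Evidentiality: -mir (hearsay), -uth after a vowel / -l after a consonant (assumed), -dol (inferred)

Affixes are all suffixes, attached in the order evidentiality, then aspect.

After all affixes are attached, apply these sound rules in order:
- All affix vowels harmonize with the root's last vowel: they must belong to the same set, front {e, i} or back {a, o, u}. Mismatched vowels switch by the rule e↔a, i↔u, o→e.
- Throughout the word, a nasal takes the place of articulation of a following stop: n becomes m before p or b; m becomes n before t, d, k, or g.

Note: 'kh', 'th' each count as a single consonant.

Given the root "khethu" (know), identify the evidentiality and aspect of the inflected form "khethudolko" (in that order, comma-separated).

inferred, progressive

Segment: khethu-dol-ko.
evidentiality: -dol → inferred.
aspect: -ko → progressive.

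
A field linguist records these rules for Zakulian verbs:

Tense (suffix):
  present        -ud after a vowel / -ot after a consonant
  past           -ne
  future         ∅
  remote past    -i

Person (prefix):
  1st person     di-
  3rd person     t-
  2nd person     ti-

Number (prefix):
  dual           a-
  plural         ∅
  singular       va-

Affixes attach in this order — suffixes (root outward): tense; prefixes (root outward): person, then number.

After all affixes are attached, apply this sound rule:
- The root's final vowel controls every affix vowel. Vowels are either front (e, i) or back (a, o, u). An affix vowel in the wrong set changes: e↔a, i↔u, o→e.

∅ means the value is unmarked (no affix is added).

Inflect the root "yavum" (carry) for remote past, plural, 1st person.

duyavumu

Attach person 1st person di- → diyavum.
number = plural: zero marking, form stays diyavum.
Attach tense remote past -i → diyavumi.
Apply vowel harmony: diyavumi → duyavumu.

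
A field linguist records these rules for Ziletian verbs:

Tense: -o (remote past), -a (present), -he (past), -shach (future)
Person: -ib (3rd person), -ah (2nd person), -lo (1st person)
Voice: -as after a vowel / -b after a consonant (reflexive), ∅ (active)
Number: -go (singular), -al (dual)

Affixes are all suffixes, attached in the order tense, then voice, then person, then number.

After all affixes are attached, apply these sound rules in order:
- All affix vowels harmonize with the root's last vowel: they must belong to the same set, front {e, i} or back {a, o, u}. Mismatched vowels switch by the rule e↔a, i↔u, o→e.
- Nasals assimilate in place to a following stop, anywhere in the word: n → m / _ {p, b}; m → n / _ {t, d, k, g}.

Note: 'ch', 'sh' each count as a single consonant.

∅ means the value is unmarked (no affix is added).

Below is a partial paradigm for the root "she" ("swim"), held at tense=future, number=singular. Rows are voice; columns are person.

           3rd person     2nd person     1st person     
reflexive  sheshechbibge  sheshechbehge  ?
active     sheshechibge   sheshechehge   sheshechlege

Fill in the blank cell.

Attach tense future -shach → sheshach.
Attach voice reflexive -b (after consonant 'ch') → sheshachb.
Attach person 1st person -lo → sheshachblo.
Attach number singular -go → sheshachblogo.
Apply vowel harmony: sheshachblogo → sheshechblege.
Nasal assimilation: no change.

sheshechblege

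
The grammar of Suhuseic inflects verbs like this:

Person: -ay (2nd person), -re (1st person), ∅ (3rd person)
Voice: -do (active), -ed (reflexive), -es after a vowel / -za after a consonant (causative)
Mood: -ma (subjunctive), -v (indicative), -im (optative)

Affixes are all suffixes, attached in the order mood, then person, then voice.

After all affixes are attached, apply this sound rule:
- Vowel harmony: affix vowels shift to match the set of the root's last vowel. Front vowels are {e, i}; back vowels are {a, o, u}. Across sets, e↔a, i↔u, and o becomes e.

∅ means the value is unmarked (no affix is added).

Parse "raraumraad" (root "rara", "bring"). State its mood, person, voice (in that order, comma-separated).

optative, 1st person, reflexive

Segment: rara-im-re-ed.
mood: -im → optative.
person: -re → 1st person.
voice: -ed → reflexive.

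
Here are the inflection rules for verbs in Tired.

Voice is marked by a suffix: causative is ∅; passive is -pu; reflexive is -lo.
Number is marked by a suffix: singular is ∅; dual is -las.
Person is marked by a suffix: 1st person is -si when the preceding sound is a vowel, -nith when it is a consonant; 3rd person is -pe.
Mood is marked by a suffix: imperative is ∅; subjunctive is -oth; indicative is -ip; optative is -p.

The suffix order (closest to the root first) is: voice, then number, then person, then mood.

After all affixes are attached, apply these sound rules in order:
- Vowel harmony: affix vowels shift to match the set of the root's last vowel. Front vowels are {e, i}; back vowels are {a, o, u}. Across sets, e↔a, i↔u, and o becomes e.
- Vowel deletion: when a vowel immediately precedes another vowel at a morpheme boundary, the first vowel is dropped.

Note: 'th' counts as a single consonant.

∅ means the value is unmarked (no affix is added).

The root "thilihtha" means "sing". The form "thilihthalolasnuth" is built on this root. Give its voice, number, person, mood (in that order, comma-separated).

reflexive, dual, 1st person, imperative

Segment: thilihtha-lo-las-nith.
voice: -lo → reflexive.
number: -las → dual.
person: -si/nith → 1st person.
mood: ∅ → imperative.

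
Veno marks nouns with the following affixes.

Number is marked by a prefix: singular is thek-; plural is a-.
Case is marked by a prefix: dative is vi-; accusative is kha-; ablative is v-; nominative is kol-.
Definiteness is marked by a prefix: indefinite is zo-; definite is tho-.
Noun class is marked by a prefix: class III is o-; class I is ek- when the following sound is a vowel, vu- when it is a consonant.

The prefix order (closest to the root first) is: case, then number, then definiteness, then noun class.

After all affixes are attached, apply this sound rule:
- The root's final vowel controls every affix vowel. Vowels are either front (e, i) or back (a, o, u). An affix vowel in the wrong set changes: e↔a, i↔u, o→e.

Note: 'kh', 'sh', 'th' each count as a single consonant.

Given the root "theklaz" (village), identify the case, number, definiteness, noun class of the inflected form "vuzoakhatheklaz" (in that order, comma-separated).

accusative, plural, indefinite, class I

Segment: vu-zo-a-kha-theklaz.
case: kha- → accusative.
number: a- → plural.
definiteness: zo- → indefinite.
noun class: ek/vu- → class I.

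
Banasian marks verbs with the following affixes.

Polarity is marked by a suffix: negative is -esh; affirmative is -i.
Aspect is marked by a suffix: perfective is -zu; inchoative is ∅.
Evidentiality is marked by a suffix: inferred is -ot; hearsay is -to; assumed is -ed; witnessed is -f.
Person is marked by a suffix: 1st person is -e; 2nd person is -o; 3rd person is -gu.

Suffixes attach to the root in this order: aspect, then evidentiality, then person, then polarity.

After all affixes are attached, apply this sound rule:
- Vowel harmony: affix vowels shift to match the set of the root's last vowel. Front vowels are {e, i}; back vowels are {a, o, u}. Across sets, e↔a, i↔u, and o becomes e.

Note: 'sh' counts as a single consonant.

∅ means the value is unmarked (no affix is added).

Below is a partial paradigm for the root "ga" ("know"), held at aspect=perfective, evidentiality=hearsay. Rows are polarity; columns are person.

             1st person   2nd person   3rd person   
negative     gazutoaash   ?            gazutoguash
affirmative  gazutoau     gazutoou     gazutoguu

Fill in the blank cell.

Attach aspect perfective -zu → gazu.
Attach evidentiality hearsay -to → gazuto.
Attach person 2nd person -o → gazutoo.
Attach polarity negative -esh → gazutooesh.
Apply vowel harmony: gazutooesh → gazutooash.

gazutooash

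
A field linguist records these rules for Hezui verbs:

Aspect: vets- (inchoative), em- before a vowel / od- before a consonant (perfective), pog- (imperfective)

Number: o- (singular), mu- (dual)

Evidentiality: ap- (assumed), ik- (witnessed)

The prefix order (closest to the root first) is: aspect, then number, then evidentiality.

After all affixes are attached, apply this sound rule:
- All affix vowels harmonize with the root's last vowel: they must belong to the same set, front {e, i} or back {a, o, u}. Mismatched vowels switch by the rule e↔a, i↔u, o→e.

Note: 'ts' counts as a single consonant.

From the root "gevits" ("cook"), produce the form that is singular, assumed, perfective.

Attach aspect perfective od- (before consonant 'g') → odgevits.
Attach number singular o- → oodgevits.
Attach evidentiality assumed ap- → apoodgevits.
Apply vowel harmony: apoodgevits → epeedgevits.

epeedgevits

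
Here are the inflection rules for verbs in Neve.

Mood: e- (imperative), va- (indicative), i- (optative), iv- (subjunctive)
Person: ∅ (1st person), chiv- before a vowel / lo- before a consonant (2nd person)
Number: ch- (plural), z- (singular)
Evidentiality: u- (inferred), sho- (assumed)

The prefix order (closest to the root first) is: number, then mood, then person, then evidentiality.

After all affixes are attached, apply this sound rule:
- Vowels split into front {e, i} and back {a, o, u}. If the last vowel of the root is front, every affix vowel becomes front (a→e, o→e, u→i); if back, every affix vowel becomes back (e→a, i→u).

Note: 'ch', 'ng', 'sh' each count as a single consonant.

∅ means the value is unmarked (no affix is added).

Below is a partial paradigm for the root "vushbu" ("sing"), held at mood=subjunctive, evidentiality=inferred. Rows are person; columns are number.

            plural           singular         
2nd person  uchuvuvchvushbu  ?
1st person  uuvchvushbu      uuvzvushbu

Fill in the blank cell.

Attach number singular z- → zvushbu.
Attach mood subjunctive iv- → ivzvushbu.
Attach person 2nd person chiv- (before vowel 'i') → chivivzvushbu.
Attach evidentiality inferred u- → uchivivzvushbu.
Apply vowel harmony: uchivivzvushbu → uchuvuvzvushbu.

uchuvuvzvushbu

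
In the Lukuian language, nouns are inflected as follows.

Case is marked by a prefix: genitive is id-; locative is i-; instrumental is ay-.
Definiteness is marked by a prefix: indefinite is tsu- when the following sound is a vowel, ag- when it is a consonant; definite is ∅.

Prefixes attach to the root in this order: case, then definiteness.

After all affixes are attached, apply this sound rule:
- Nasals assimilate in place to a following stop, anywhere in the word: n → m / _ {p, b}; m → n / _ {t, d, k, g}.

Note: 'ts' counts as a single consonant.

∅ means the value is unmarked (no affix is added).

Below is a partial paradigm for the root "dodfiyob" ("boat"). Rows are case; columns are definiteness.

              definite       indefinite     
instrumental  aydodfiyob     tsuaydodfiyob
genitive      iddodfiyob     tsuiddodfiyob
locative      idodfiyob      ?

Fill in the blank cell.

tsuidodfiyob

Attach case locative i- → idodfiyob.
Attach definiteness indefinite tsu- (before vowel 'i') → tsuidodfiyob.
Nasal assimilation: no change.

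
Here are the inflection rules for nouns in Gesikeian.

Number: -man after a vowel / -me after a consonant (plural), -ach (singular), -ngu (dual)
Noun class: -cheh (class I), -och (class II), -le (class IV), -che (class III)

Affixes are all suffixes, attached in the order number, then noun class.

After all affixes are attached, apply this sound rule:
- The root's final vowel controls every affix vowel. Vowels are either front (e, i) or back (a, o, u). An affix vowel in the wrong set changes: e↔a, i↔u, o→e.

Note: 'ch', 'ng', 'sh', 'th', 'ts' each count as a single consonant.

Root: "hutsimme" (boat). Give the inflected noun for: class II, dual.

hutsimmengiech

Attach number dual -ngu → hutsimmengu.
Attach noun class class II -och → hutsimmenguoch.
Apply vowel harmony: hutsimmenguoch → hutsimmengiech.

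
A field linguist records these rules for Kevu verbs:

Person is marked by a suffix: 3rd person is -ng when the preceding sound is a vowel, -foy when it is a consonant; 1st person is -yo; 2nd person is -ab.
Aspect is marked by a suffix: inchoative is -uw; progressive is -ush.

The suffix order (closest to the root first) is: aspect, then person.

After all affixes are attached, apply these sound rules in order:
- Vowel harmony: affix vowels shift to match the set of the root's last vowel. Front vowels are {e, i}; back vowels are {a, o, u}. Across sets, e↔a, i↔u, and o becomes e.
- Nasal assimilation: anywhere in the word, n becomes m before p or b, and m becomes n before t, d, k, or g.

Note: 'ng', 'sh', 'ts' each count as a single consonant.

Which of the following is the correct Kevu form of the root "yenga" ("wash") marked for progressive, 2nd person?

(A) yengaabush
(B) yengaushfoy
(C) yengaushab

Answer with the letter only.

Attach aspect progressive -ush → yengaush.
Attach person 2nd person -ab → yengaushab.
Vowel harmony: no change.
Nasal assimilation: no change.
So the correct form is yengaushab, option (C).
(A) yengaabush is wrong: it has the affixes in the wrong order.
(B) yengaushfoy is wrong: it uses 3rd person instead of 2nd person for person.

C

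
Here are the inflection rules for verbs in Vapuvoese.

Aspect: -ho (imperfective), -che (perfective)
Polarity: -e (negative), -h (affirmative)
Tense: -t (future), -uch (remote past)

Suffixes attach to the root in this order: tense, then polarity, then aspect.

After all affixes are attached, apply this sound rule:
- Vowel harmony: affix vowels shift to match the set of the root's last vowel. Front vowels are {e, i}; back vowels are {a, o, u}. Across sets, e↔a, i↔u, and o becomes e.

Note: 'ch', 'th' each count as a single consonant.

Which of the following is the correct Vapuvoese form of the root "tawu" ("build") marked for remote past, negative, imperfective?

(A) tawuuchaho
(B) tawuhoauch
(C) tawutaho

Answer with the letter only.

Attach tense remote past -uch → tawuuch.
Attach polarity negative -e → tawuuche.
Attach aspect imperfective -ho → tawuucheho.
Apply vowel harmony: tawuucheho → tawuuchaho.
So the correct form is tawuuchaho, option (A).
(C) tawutaho is wrong: it uses future instead of remote past for tense.
(B) tawuhoauch is wrong: it has the affixes in the wrong order.

A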